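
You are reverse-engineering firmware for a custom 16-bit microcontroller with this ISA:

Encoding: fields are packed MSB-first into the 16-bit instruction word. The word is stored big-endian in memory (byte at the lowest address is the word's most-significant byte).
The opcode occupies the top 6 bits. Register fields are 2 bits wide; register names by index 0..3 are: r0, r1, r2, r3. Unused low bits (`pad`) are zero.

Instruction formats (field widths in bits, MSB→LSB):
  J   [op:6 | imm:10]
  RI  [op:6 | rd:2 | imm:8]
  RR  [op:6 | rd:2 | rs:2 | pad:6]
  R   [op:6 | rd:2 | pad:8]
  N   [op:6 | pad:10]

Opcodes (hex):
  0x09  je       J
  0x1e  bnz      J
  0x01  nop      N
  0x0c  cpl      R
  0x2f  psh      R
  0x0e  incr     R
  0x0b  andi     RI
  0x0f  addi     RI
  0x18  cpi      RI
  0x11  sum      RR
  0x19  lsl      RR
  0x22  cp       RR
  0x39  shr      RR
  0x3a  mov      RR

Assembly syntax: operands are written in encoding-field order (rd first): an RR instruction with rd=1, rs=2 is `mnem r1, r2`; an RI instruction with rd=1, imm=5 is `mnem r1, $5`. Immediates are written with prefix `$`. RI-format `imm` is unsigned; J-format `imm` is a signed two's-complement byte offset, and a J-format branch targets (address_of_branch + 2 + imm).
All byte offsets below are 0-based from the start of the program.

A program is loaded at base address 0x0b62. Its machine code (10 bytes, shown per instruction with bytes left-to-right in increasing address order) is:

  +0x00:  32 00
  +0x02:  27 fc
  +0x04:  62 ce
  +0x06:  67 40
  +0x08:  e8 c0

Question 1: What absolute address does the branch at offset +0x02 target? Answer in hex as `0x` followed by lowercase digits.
[02] 27 fc → 0x27fc
  top 6b → 0x9 → je [J]
  [9:0] imm=1020 (s10→-4) = $-4
  target = base 0x0b62 + off 0x02 + 2 + imm -4 = 0x0b62

0x0b62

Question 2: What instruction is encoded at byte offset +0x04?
cpi r2, $206

[04] 62 ce → 0x62ce
  top 6b → 0x18 → cpi [RI]
  rd@[9:8]=0x2 ⇒ r2
  imm@[7:0]=0xce ⇒ $206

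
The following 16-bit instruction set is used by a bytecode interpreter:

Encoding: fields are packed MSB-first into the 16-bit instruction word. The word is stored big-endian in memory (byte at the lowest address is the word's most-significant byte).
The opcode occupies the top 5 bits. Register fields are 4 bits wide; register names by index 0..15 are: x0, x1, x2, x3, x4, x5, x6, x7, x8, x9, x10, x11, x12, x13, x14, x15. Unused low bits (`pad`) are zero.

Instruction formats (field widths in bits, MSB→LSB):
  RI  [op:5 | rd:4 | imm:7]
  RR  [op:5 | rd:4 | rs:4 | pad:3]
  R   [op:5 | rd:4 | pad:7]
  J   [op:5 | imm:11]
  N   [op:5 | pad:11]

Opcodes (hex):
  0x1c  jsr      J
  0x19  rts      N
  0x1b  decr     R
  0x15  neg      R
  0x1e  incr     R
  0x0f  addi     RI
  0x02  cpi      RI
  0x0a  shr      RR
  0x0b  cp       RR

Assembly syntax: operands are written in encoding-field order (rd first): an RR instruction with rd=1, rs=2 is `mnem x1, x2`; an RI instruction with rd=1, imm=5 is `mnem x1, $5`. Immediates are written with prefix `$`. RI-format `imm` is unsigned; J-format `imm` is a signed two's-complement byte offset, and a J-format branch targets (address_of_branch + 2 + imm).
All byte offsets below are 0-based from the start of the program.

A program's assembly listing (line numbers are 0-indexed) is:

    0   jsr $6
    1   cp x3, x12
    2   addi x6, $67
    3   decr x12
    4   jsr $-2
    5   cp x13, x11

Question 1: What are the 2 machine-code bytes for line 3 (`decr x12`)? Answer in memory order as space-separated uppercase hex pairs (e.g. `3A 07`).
DE 00

3. decr fields op=0x1b:5|rd=12:4|pad=0:7 → word de00h → de 00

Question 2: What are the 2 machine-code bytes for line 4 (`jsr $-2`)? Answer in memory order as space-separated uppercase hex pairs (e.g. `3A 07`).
L4: jsr op=0x1c:5|imm=-2:11 ⇒ 0xe7fe ⇒ big e7 fe

E7 FE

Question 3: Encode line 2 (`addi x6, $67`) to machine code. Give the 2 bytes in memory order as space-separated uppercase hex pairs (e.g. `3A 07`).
7B 43

line 2 (addi): pack op=0xf:5|rd=6:4|imm=67:7 = 0x7b43; big→ 7b 43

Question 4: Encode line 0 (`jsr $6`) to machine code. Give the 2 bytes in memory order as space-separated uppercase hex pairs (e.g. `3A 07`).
E0 06

L0: jsr op=0x1c:5|imm=6:11 ⇒ 0xe006 ⇒ big e0 06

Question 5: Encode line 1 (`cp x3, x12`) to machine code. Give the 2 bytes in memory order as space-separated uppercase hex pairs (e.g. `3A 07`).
59 E0

L1: cp op=0xb:5|rd=3:4|rs=12:4|pad=0:3 ⇒ 0x59e0 ⇒ big 59 e0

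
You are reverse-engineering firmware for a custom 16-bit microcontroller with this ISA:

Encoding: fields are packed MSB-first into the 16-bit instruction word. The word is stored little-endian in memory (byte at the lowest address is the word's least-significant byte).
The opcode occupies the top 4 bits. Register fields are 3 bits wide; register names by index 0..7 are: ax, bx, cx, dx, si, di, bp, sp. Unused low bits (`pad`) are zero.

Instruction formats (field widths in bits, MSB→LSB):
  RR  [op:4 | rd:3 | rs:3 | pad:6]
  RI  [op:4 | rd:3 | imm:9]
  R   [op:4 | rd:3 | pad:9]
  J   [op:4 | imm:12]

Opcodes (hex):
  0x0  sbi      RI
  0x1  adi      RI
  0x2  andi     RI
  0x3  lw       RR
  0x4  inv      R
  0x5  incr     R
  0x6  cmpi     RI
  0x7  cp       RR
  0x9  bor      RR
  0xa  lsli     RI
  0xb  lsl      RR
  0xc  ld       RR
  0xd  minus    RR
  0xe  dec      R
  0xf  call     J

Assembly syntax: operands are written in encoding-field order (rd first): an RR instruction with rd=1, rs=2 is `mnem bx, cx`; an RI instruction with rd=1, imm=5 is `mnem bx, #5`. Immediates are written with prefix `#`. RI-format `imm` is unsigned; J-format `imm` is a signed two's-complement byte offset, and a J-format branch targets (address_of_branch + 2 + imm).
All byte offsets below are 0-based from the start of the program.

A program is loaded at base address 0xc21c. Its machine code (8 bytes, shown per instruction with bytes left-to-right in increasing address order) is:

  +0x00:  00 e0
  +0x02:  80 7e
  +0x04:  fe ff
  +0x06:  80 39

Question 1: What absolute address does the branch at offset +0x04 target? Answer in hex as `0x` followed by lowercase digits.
0xc220

off 0x04: read fe ff as little → 0xfffe
  opcode bits[15:12]=0xf: call/J
  [11:0] imm=4094 (s12→-2) = #-2
  target = base 0xc21c + off 0x04 + 2 + imm -2 = 0xc220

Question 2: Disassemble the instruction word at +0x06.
lw si, bp

[06] 80 39 → 0x3980
  opcode bits[15:12]=0x3: lw/RR
  rd@[11:9]=0x4 ⇒ si
  rs@[8:6]=0x6 ⇒ bp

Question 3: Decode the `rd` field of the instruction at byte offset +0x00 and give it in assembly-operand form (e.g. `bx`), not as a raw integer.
ax

@+00  little-endian(00 e0) = 0xe000
  top 4b → 0xe → dec [R]
  rd@[11:9]=0x0 ⇒ ax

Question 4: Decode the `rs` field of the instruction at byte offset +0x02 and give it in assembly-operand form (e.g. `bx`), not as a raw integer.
+0x02: 80 7e ⇒ word 0x7e80 (little)
  op=0x7e80>>12=0x7 ⇒ cp (RR)
  rd: (w>>9)&0x7=0x7 → sp
  rs: (w>>6)&0x7=0x2 → cx

cx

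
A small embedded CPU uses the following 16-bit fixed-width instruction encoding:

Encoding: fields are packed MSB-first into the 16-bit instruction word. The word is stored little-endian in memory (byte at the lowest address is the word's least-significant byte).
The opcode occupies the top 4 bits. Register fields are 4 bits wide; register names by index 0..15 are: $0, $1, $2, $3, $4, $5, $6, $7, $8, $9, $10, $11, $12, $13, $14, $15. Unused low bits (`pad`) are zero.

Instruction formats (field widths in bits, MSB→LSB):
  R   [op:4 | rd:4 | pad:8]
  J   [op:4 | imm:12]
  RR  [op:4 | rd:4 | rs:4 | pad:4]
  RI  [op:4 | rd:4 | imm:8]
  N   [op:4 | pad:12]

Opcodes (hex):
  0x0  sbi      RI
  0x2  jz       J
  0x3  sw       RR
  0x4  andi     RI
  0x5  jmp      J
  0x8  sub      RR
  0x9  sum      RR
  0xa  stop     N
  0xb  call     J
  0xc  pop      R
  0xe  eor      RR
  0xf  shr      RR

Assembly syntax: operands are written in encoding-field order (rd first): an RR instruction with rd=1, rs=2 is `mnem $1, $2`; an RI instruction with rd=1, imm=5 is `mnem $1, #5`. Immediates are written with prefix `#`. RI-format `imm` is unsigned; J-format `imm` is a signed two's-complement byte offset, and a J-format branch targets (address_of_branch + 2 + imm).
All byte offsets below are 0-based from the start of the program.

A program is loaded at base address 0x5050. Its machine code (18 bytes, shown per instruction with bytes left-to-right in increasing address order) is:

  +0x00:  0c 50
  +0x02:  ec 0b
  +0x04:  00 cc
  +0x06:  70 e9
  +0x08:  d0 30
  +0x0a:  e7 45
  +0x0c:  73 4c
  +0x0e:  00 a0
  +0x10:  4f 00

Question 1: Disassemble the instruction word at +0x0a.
@+0a  little-endian(e7 45) = 0x45e7
  op=0x45e7>>12=0x4 ⇒ andi (RI)
  rd@[11:8]=0x5 ⇒ $5
  imm@[7:0]=0xe7 ⇒ #231

andi $5, #231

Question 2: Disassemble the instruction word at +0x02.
+0x02: ec 0b ⇒ word 0x0bec (little)
  op=0x0bec>>12=0x0 ⇒ sbi (RI)
  rd: (w>>8)&0xf=0xb → $11
  imm: (w>>0)&0xff=0xec → #236

sbi $11, #236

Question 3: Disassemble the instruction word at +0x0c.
andi $12, #115

[0c] 73 4c → 0x4c73
  top 4b → 0x4 → andi [RI]
  rd@[11:8]=0xc ⇒ $12
  imm@[7:0]=0x73 ⇒ #115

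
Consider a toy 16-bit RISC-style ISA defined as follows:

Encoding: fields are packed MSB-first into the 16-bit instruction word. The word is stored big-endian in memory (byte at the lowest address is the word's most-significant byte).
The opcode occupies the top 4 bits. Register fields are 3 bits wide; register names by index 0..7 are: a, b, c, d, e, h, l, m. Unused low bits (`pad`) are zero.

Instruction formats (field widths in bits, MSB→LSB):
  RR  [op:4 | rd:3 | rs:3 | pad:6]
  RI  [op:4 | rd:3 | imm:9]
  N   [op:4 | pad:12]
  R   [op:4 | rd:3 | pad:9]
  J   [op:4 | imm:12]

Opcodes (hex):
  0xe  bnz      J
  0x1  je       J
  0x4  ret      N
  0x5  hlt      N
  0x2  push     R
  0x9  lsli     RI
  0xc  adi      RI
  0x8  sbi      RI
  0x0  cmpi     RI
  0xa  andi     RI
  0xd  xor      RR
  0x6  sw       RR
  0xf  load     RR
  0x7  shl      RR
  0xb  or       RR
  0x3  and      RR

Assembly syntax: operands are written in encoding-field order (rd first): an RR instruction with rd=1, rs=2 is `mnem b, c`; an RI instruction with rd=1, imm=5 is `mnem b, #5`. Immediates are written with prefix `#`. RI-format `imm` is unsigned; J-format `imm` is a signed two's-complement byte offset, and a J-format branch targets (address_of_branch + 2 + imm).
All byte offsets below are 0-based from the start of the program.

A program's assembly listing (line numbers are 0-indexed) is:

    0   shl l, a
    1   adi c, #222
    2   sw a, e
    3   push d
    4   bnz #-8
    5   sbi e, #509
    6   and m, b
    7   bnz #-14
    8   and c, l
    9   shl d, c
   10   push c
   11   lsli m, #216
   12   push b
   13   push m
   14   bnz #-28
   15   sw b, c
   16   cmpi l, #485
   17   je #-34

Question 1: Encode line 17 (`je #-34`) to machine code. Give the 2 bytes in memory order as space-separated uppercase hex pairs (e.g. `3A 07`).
1F DE

line 17 (je): pack op=0x1:4|imm=-34:12 = 0x1fde; big→ 1f de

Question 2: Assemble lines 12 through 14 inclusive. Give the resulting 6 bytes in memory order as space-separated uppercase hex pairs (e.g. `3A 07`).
line 12 (push): pack op=0x2:4|rd=1:3|pad=0:9 = 0x2200; big→ 22 00
line 13 (push): pack op=0x2:4|rd=7:3|pad=0:9 = 0x2e00; big→ 2e 00
line 14 (bnz): pack op=0xe:4|imm=-28:12 = 0xefe4; big→ ef e4

22 00 2E 00 EF E4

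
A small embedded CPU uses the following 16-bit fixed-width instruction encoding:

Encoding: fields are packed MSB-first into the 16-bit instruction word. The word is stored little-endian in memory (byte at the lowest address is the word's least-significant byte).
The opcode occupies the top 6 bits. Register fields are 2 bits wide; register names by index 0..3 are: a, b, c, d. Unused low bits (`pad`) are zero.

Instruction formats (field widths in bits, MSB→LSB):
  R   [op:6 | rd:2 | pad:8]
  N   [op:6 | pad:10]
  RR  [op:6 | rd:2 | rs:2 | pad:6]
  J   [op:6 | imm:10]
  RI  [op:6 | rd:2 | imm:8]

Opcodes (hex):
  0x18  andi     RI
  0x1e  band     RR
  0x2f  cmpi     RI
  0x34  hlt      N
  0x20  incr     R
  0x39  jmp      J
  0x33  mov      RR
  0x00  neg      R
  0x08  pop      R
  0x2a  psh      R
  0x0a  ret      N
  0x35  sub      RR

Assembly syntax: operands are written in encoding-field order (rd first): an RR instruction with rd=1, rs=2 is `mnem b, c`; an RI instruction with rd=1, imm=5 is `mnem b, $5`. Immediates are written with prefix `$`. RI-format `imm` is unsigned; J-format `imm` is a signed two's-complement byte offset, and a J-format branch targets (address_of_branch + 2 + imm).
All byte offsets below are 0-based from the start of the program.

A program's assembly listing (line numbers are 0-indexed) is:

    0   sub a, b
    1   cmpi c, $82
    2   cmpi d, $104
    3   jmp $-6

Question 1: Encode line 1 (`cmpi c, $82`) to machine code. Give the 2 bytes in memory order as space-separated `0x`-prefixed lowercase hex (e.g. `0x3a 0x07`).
0x52 0xbe

line 1 (cmpi): pack op=0x2f:6|rd=2:2|imm=82:8 = 0xbe52; little→ 52 be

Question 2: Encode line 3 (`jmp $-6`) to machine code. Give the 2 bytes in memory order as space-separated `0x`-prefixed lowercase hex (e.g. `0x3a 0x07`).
0xfa 0xe7

3. jmp fields op=0x39:6|imm=-6:10 → word e7fah → fa e7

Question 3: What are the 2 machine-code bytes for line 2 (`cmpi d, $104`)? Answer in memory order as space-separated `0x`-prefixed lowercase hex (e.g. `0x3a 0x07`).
0x68 0xbf

2. cmpi fields op=0x2f:6|rd=3:2|imm=104:8 → word bf68h → 68 bf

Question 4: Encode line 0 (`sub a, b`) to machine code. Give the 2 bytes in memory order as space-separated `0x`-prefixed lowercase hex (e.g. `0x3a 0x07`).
0x40 0xd4

line 0 (sub): pack op=0x35:6|rd=0:2|rs=1:2|pad=0:6 = 0xd440; little→ 40 d4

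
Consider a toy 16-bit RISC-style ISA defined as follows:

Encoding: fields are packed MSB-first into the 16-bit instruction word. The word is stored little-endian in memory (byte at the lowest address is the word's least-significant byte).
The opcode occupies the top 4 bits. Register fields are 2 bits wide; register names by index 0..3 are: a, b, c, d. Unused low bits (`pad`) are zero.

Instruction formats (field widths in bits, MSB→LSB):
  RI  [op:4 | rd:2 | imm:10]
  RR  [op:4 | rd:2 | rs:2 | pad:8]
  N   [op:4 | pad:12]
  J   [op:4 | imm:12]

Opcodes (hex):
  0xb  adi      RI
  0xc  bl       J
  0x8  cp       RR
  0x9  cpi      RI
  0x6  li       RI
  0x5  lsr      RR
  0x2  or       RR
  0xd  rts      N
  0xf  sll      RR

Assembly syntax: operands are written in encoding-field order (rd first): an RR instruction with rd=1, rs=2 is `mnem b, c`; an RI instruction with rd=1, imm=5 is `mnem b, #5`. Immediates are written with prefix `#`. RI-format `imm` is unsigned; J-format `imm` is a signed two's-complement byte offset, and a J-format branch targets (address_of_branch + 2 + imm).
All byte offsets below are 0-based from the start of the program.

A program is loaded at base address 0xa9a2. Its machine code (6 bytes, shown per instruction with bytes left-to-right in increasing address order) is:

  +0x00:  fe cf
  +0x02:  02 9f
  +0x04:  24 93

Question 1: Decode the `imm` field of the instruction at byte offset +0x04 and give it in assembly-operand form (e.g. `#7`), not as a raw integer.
[04] 24 93 → 0x9324
  top 4b → 0x9 → cpi [RI]
  rd@[11:10]=0x0 ⇒ a
  imm@[9:0]=0x324 ⇒ #804

#804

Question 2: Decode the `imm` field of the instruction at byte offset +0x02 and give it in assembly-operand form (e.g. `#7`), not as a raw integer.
@+02  little-endian(02 9f) = 0x9f02
  opcode bits[15:12]=0x9: cpi/RI
  rd@[11:10]=0x3 ⇒ d
  imm@[9:0]=0x302 ⇒ #770

#770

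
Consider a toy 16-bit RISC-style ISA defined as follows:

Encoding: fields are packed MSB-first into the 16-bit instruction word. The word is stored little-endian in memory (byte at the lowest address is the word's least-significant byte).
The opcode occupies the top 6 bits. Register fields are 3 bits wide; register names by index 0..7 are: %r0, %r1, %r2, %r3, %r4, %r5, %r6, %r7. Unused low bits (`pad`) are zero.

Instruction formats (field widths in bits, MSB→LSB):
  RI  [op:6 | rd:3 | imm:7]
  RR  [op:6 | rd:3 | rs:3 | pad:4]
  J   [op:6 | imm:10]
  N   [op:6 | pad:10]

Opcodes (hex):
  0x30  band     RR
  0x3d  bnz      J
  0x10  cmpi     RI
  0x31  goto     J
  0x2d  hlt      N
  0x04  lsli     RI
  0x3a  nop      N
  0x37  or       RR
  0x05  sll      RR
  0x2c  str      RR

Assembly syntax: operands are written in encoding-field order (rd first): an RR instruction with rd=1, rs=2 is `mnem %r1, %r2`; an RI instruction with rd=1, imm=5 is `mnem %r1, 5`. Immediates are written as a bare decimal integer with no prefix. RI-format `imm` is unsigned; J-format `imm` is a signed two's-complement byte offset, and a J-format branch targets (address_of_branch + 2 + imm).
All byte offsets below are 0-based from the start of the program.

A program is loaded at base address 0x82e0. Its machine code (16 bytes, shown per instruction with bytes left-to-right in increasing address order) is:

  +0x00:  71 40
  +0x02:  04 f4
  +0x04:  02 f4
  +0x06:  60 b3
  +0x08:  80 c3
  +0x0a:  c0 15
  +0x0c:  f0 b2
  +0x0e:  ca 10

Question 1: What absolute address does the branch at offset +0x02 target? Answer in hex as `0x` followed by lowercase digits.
0x82e8

+0x02: 04 f4 ⇒ word 0xf404 (little)
  op=0xf404>>10=0x3d ⇒ bnz (J)
  imm: (w>>0)&0x3ff=0x4 → 4
  target = base 0x82e0 + off 0x02 + 2 + imm 4 = 0x82e8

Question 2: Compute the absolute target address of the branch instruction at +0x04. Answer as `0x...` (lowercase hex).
+0x04: 02 f4 ⇒ word 0xf402 (little)
  op=0xf402>>10=0x3d ⇒ bnz (J)
  [9:0] imm=2 = 2
  target = base 0x82e0 + off 0x04 + 2 + imm 2 = 0x82e8

0x82e8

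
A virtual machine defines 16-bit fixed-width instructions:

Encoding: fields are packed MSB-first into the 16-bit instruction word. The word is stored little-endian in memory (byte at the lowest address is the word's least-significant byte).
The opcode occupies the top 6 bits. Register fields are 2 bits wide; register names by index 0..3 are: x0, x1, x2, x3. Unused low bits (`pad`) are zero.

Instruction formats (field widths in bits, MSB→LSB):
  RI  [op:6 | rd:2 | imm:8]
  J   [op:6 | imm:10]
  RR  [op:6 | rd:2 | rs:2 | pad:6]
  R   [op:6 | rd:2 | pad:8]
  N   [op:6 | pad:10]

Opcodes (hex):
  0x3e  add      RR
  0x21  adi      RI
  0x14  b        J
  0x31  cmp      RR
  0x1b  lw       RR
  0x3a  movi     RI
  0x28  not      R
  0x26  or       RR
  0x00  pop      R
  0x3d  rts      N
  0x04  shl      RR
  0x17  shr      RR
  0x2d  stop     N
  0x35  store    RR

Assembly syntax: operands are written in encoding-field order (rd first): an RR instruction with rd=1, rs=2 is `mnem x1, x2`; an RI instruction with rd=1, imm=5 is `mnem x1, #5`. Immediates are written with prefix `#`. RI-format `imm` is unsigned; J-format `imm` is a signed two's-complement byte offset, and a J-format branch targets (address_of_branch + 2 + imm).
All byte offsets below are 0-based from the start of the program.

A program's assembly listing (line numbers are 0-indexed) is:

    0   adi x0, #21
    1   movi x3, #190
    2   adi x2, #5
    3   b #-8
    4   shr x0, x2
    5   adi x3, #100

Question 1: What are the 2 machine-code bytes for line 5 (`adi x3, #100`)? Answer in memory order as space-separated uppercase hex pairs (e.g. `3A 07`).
64 87

L5: adi op=0x21:6|rd=3:2|imm=100:8 ⇒ 0x8764 ⇒ little 64 87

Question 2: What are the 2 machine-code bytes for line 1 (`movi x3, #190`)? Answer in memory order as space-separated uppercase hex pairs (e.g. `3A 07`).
BE EB

1. movi fields op=0x3a:6|rd=3:2|imm=190:8 → word ebbeh → be eb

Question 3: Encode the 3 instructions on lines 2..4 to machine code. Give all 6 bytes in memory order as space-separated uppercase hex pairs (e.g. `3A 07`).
05 86 F8 53 80 5C

L2: adi op=0x21:6|rd=2:2|imm=5:8 ⇒ 0x8605 ⇒ little 05 86
L3: b op=0x14:6|imm=-8:10 ⇒ 0x53f8 ⇒ little f8 53
L4: shr op=0x17:6|rd=0:2|rs=2:2|pad=0:6 ⇒ 0x5c80 ⇒ little 80 5c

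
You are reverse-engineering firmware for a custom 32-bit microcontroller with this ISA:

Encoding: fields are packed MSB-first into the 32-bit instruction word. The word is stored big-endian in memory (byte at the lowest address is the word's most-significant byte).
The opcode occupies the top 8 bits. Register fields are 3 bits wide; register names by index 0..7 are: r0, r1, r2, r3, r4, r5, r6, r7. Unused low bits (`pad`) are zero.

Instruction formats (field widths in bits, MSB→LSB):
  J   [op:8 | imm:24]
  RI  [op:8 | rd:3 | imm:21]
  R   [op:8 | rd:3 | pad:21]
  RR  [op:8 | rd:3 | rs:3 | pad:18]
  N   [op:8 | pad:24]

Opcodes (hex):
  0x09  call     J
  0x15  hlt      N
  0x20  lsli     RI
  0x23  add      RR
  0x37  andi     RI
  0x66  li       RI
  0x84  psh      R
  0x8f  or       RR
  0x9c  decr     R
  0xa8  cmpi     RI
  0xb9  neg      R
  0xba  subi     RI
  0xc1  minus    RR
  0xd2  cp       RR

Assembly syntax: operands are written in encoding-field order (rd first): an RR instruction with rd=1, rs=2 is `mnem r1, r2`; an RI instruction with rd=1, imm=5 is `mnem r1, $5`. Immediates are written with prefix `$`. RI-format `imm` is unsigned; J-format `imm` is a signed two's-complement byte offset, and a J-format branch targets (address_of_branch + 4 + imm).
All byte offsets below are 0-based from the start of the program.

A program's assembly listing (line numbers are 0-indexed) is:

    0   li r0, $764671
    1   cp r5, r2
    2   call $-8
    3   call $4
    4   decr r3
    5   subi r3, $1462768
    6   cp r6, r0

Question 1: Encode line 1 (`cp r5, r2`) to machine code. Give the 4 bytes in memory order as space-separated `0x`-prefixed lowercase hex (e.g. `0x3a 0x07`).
0xd2 0xa8 0x00 0x00

L1: cp op=0xd2:8|rd=5:3|rs=2:3|pad=0:18 ⇒ 0xd2a80000 ⇒ big d2 a8 00 00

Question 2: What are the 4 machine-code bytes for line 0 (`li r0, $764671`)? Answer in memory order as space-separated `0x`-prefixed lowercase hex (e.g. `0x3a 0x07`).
0x66 0x0b 0xaa 0xff

line 0 (li): pack op=0x66:8|rd=0:3|imm=764671:21 = 0x660baaff; big→ 66 0b aa ff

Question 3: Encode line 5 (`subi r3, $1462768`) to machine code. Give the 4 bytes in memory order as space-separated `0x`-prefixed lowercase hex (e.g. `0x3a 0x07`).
0xba 0x76 0x51 0xf0

line 5 (subi): pack op=0xba:8|rd=3:3|imm=1462768:21 = 0xba7651f0; big→ ba 76 51 f0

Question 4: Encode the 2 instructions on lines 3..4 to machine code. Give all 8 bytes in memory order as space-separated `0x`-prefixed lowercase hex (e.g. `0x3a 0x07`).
L3: call op=0x9:8|imm=4:24 ⇒ 0x09000004 ⇒ big 09 00 00 04
L4: decr op=0x9c:8|rd=3:3|pad=0:21 ⇒ 0x9c600000 ⇒ big 9c 60 00 00

0x09 0x00 0x00 0x04 0x9c 0x60 0x00 0x00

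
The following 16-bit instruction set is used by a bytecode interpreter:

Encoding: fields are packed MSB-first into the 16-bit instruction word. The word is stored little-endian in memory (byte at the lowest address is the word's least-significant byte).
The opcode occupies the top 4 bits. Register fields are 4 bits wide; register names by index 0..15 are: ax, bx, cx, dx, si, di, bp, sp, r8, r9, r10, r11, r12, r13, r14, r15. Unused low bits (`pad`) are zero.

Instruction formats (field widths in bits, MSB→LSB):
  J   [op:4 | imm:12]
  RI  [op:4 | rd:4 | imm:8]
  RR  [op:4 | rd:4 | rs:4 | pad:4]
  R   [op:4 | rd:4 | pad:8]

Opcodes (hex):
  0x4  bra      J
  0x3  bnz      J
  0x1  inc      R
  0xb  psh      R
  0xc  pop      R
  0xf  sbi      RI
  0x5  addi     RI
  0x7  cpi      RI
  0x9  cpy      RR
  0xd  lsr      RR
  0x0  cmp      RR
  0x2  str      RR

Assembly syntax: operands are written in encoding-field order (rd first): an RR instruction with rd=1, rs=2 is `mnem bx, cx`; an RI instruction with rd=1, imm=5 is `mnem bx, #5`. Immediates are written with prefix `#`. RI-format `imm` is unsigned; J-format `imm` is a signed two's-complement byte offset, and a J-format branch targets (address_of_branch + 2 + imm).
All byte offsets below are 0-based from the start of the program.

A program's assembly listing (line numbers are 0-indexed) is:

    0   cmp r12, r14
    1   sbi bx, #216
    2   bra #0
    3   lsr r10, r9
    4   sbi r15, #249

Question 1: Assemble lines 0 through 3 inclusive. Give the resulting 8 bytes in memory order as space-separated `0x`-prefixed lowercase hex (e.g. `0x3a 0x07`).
0xe0 0x0c 0xd8 0xf1 0x00 0x40 0x90 0xda

L0: cmp op=0x0:4|rd=12:4|rs=14:4|pad=0:4 ⇒ 0x0ce0 ⇒ little e0 0c
L1: sbi op=0xf:4|rd=1:4|imm=216:8 ⇒ 0xf1d8 ⇒ little d8 f1
L2: bra op=0x4:4|imm=0:12 ⇒ 0x4000 ⇒ little 00 40
L3: lsr op=0xd:4|rd=10:4|rs=9:4|pad=0:4 ⇒ 0xda90 ⇒ little 90 da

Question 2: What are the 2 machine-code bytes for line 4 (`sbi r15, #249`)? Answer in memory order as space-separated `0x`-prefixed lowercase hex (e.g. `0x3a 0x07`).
L4: sbi op=0xf:4|rd=15:4|imm=249:8 ⇒ 0xfff9 ⇒ little f9 ff

0xf9 0xff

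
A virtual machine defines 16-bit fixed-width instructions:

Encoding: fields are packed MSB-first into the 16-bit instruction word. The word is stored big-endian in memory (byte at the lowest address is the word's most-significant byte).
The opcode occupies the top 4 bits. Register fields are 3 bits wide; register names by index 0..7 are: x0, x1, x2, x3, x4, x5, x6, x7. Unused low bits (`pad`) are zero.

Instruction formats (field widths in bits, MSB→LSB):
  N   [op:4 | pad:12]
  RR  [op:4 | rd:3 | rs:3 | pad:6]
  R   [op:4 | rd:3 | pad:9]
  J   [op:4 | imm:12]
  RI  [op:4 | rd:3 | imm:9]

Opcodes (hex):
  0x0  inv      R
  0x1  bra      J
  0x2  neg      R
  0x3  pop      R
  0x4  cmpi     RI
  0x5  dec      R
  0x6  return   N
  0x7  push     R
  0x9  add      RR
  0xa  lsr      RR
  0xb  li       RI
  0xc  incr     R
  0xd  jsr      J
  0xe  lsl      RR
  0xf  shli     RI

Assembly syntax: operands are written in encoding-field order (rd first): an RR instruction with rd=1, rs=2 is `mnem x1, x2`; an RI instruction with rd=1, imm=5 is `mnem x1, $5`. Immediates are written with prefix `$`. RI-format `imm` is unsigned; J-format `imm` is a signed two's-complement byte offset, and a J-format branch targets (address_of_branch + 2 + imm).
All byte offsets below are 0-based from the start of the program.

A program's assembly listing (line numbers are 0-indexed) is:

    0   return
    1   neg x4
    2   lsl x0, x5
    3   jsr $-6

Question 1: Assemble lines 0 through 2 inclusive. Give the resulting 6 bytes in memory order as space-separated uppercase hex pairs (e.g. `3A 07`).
60 00 28 00 E1 40

0. return fields op=0x6:4|pad=0:12 → word 6000h → 60 00
1. neg fields op=0x2:4|rd=4:3|pad=0:9 → word 2800h → 28 00
2. lsl fields op=0xe:4|rd=0:3|rs=5:3|pad=0:6 → word e140h → e1 40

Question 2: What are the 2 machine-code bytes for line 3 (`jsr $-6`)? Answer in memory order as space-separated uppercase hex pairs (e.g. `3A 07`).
DF FA

3. jsr fields op=0xd:4|imm=-6:12 → word dffah → df fa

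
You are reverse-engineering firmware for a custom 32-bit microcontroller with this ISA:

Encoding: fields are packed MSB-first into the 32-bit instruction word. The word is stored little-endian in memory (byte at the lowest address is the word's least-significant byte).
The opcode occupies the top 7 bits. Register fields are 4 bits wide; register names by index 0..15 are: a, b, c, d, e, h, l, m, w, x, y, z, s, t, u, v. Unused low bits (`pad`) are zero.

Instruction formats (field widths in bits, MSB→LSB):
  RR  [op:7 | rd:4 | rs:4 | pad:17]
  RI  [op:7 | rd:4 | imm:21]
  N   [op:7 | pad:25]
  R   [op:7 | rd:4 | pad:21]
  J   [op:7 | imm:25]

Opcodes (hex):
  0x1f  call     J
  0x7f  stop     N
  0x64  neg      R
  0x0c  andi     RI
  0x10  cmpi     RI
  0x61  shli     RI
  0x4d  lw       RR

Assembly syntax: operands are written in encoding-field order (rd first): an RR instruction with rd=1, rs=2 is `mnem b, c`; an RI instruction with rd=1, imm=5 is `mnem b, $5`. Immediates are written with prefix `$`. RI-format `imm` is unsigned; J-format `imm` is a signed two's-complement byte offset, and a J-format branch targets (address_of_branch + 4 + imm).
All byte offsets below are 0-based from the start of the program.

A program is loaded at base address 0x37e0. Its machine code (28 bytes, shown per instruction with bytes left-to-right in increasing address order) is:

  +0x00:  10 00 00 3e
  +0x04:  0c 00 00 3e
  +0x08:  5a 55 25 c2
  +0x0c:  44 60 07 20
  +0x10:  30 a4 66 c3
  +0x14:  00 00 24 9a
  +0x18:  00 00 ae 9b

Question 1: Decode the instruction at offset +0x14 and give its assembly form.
lw b, c

[14] 00 00 24 9a → 0x9a240000
  op=0x9a240000>>25=0x4d ⇒ lw (RR)
  rd@[24:21]=0x1 ⇒ b
  rs@[20:17]=0x2 ⇒ c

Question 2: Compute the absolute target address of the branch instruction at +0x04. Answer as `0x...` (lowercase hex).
[04] 0c 00 00 3e → 0x3e00000c
  opcode bits[31:25]=0x1f: call/J
  [24:0] imm=12 = $12
  target = base 0x37e0 + off 0x04 + 4 + imm 12 = 0x37f4

0x37f4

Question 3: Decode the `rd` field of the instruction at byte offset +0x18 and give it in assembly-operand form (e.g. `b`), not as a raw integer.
off 0x18: read 00 00 ae 9b as little → 0x9bae0000
  op=0x9bae0000>>25=0x4d ⇒ lw (RR)
  rd: (w>>21)&0xf=0xd → t
  rs: (w>>17)&0xf=0x7 → m

t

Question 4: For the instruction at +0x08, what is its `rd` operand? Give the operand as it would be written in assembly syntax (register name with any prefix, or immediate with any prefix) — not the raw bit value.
off 0x08: read 5a 55 25 c2 as little → 0xc225555a
  opcode bits[31:25]=0x61: shli/RI
  [24:21] rd=1 = b
  [20:0] imm=349530 = $349530

b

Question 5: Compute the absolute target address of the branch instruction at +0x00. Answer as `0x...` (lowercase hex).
+0x00: 10 00 00 3e ⇒ word 0x3e000010 (little)
  opcode bits[31:25]=0x1f: call/J
  imm: (w>>0)&0x1ffffff=0x10 → $16
  target = base 0x37e0 + off 0x00 + 4 + imm 16 = 0x37f4

0x37f4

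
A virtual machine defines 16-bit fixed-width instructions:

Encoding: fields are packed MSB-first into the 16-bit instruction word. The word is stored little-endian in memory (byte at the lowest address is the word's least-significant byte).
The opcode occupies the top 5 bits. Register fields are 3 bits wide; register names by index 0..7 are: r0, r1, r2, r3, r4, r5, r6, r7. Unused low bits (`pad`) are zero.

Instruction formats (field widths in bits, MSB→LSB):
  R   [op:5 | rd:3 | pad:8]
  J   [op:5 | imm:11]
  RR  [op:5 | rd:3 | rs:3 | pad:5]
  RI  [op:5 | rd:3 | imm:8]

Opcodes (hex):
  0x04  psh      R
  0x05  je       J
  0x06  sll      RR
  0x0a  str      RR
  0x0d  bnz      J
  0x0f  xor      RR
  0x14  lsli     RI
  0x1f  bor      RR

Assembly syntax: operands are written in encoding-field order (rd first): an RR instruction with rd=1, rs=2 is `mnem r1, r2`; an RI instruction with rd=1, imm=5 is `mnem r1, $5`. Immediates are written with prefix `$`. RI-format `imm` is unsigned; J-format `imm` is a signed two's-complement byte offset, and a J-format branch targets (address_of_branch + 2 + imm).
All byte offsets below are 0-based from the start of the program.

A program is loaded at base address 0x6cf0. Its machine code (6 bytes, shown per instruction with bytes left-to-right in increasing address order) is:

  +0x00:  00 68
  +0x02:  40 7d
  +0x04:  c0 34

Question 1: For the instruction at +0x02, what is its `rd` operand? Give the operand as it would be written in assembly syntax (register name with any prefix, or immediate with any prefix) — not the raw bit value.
r5

[02] 40 7d → 0x7d40
  top 5b → 0xf → xor [RR]
  rd: (w>>8)&0x7=0x5 → r5
  rs: (w>>5)&0x7=0x2 → r2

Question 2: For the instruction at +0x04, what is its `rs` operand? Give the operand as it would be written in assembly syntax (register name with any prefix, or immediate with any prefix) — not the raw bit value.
@+04  little-endian(c0 34) = 0x34c0
  op=0x34c0>>11=0x6 ⇒ sll (RR)
  rd: (w>>8)&0x7=0x4 → r4
  rs: (w>>5)&0x7=0x6 → r6

r6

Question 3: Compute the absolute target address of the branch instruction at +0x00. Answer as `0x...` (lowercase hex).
off 0x00: read 00 68 as little → 0x6800
  op=0x6800>>11=0xd ⇒ bnz (J)
  [10:0] imm=0 = $0
  target = base 0x6cf0 + off 0x00 + 2 + imm 0 = 0x6cf2

0x6cf2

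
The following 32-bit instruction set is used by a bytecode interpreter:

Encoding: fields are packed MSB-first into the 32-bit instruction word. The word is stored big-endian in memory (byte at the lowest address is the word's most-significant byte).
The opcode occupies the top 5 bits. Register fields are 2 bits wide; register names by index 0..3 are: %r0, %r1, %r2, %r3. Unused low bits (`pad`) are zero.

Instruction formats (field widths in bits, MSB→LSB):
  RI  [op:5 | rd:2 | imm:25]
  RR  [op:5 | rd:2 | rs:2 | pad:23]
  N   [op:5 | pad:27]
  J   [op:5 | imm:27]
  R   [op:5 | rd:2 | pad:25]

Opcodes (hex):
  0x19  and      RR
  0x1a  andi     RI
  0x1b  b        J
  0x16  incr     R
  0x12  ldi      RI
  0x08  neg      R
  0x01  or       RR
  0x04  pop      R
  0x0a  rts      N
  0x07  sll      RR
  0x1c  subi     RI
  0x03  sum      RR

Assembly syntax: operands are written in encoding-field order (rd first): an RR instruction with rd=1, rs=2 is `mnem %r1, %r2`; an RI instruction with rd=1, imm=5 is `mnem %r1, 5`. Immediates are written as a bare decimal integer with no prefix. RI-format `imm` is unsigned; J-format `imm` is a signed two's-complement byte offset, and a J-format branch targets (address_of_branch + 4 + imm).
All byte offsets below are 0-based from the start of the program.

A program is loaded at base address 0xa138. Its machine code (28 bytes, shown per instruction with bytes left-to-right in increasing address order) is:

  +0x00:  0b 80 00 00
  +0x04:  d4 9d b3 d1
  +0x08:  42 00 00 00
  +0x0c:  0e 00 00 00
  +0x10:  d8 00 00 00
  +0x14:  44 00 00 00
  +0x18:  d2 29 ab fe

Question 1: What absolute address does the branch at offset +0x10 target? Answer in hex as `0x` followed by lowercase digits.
0xa14c

[10] d8 00 00 00 → 0xd8000000
  top 5b → 0x1b → b [J]
  imm: (w>>0)&0x7ffffff=0x0 → 0
  target = base 0xa138 + off 0x10 + 4 + imm 0 = 0xa14c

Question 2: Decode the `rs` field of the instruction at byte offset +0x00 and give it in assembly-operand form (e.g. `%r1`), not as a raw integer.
@+00  big-endian(0b 80 00 00) = 0x0b800000
  top 5b → 0x1 → or [RR]
  rd: (w>>25)&0x3=0x1 → %r1
  rs: (w>>23)&0x3=0x3 → %r3

%r3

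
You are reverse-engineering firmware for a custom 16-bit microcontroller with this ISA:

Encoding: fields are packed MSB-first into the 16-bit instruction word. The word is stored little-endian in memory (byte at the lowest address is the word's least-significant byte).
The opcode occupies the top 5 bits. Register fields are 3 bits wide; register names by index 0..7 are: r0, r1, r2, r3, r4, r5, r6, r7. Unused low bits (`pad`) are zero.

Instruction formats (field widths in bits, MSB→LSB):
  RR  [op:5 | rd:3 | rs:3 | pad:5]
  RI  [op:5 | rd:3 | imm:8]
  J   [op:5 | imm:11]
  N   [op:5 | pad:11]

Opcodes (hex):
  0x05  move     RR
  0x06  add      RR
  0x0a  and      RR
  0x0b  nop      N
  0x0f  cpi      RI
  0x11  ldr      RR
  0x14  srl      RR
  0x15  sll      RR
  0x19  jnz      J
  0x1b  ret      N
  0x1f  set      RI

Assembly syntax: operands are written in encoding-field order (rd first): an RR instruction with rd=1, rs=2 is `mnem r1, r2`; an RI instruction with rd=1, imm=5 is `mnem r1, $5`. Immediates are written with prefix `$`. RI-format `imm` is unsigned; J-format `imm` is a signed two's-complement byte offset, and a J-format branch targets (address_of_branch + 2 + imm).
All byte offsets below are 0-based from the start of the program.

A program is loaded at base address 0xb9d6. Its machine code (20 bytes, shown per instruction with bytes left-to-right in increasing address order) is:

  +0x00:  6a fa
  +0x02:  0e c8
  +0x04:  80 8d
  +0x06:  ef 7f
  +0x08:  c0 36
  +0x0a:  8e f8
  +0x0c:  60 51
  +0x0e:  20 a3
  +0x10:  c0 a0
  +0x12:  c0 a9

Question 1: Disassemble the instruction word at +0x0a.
set r0, $142

off 0x0a: read 8e f8 as little → 0xf88e
  top 5b → 0x1f → set [RI]
  [10:8] rd=0 = r0
  [7:0] imm=142 = $142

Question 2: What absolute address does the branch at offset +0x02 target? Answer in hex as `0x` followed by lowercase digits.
0xb9e8

off 0x02: read 0e c8 as little → 0xc80e
  opcode bits[15:11]=0x19: jnz/J
  imm@[10:0]=0xe ⇒ $14
  target = base 0xb9d6 + off 0x02 + 2 + imm 14 = 0xb9e8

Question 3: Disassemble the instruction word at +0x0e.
srl r3, r1

[0e] 20 a3 → 0xa320
  op=0xa320>>11=0x14 ⇒ srl (RR)
  rd: (w>>8)&0x7=0x3 → r3
  rs: (w>>5)&0x7=0x1 → r1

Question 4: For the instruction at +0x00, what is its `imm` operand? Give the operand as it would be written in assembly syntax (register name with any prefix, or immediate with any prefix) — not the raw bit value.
[00] 6a fa → 0xfa6a
  op=0xfa6a>>11=0x1f ⇒ set (RI)
  rd: (w>>8)&0x7=0x2 → r2
  imm: (w>>0)&0xff=0x6a → $106

$106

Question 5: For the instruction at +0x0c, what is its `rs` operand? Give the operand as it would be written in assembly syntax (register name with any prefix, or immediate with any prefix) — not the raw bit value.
r3

@+0c  little-endian(60 51) = 0x5160
  opcode bits[15:11]=0xa: and/RR
  [10:8] rd=1 = r1
  [7:5] rs=3 = r3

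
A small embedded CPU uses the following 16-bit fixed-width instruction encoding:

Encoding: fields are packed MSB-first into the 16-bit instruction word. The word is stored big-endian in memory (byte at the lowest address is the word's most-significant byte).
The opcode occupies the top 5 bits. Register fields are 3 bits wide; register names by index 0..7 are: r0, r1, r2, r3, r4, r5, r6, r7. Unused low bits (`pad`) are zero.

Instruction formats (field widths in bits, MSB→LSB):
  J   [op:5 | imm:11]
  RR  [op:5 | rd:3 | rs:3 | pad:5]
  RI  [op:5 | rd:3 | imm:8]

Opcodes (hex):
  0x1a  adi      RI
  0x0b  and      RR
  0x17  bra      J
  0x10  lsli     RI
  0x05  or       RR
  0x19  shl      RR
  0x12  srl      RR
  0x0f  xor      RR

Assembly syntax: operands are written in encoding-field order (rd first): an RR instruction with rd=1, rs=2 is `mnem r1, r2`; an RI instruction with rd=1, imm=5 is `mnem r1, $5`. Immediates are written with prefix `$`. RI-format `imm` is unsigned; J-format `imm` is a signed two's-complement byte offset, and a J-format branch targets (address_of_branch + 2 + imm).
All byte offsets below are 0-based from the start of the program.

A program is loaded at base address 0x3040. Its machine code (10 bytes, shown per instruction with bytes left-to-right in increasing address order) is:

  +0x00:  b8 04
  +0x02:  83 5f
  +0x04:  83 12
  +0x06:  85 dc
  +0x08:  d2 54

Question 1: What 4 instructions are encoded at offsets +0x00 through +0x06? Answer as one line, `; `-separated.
[00] b8 04 → 0xb804
  top 5b → 0x17 → bra [J]
  imm: (w>>0)&0x7ff=0x4 → $4
[02] 83 5f → 0x835f
  top 5b → 0x10 → lsli [RI]
  rd: (w>>8)&0x7=0x3 → r3
  imm: (w>>0)&0xff=0x5f → $95
[04] 83 12 → 0x8312
  top 5b → 0x10 → lsli [RI]
  rd: (w>>8)&0x7=0x3 → r3
  imm: (w>>0)&0xff=0x12 → $18
[06] 85 dc → 0x85dc
  top 5b → 0x10 → lsli [RI]
  rd: (w>>8)&0x7=0x5 → r5
  imm: (w>>0)&0xff=0xdc → $220

bra $4; lsli r3, $95; lsli r3, $18; lsli r5, $220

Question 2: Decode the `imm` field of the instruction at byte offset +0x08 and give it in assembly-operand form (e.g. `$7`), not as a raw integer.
$84

off 0x08: read d2 54 as big → 0xd254
  op=0xd254>>11=0x1a ⇒ adi (RI)
  rd: (w>>8)&0x7=0x2 → r2
  imm: (w>>0)&0xff=0x54 → $84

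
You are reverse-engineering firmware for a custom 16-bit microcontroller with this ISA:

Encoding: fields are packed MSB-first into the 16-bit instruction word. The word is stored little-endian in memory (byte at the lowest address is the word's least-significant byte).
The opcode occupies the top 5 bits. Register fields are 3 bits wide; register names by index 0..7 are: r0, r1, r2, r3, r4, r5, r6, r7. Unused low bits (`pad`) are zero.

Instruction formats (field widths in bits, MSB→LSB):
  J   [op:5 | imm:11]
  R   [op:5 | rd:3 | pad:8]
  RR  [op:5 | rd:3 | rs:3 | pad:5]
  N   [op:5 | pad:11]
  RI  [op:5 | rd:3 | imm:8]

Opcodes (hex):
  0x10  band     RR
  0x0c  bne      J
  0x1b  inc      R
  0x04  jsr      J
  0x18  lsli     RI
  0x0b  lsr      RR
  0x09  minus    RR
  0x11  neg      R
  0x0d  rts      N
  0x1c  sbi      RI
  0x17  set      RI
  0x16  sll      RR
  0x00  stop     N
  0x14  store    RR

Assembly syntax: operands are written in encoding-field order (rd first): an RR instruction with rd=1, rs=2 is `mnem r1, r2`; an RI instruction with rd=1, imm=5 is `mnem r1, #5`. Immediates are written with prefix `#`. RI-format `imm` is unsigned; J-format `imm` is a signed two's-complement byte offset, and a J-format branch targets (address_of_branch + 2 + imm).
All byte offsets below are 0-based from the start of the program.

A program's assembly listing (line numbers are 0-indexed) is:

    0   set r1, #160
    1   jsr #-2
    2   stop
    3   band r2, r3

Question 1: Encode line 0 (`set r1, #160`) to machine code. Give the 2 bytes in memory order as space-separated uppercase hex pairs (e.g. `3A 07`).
L0: set op=0x17:5|rd=1:3|imm=160:8 ⇒ 0xb9a0 ⇒ little a0 b9

A0 B9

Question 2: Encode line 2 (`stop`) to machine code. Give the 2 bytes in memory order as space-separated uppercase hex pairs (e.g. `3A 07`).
00 00

L2: stop op=0x0:5|pad=0:11 ⇒ 0x0000 ⇒ little 00 00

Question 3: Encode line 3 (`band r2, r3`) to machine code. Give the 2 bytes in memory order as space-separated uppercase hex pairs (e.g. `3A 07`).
60 82

3. band fields op=0x10:5|rd=2:3|rs=3:3|pad=0:5 → word 8260h → 60 82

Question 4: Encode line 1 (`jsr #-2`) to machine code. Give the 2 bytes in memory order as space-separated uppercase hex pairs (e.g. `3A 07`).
FE 27

L1: jsr op=0x4:5|imm=-2:11 ⇒ 0x27fe ⇒ little fe 27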